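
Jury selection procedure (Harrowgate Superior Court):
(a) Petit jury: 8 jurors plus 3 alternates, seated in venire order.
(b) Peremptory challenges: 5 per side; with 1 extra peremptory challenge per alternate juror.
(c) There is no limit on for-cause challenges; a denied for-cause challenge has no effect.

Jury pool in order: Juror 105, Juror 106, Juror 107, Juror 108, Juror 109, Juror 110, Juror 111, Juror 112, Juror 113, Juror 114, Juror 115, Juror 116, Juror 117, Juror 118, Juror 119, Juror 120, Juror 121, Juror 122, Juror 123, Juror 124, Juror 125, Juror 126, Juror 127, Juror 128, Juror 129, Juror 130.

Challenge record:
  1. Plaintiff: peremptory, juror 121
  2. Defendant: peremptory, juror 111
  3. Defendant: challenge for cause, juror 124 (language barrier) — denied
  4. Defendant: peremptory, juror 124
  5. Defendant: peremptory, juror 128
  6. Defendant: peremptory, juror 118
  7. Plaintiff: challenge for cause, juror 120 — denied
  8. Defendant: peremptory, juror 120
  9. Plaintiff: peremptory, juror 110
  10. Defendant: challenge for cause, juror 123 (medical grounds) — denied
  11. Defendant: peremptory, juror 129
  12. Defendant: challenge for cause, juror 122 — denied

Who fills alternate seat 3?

Removed: #110, #111, #118, #120, #121, #124, #128, #129. (#122, #123 stay — for-cause denied.)
Filling seats in venire order through position 11: #105, #106, #107, #108, #109, #112, #113, #114, #115, #116, #117.
So alternate 3 is #117.

117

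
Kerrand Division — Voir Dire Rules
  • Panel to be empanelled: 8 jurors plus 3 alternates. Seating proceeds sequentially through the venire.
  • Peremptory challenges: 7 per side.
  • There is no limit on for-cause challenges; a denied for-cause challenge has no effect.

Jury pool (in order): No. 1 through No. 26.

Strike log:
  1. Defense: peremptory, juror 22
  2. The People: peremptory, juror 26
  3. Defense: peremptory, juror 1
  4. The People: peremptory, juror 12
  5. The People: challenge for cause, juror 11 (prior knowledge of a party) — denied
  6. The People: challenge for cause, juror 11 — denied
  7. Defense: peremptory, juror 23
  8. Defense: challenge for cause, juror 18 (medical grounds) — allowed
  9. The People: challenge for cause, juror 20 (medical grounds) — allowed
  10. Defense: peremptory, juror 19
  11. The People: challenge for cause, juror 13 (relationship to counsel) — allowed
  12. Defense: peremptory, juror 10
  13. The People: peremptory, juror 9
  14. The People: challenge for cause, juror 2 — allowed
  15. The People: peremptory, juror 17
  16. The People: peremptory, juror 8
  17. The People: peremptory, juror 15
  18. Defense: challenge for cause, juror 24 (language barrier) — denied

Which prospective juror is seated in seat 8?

16

Removed: #1, #2, #8, #9, #10, #12, #13, #15, #17, #18, #19, #20, #22, #23, #26. (#11, #24 stay — for-cause denied.)
Filling seats in venire order through position 8: #3, #4, #5, #6, #7, #11, #14, #16.
So seat 8 is #16.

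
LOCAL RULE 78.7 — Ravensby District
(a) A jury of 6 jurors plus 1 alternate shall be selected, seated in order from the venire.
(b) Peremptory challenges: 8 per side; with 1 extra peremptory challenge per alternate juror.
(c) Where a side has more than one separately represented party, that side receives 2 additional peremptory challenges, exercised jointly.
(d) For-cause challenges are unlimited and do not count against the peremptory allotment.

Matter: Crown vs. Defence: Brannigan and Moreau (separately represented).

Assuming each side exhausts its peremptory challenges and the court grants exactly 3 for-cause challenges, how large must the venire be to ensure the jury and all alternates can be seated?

Seats to fill: 6 + 1 alternates = 7.
Peremptories — Crown: 8 + 1×1 = 9; Defence: 8 + 1×1 + 2 = 11; total 20.
For-cause removals: 3.
Minimum venire: 7 + 20 + 3 = 30.

30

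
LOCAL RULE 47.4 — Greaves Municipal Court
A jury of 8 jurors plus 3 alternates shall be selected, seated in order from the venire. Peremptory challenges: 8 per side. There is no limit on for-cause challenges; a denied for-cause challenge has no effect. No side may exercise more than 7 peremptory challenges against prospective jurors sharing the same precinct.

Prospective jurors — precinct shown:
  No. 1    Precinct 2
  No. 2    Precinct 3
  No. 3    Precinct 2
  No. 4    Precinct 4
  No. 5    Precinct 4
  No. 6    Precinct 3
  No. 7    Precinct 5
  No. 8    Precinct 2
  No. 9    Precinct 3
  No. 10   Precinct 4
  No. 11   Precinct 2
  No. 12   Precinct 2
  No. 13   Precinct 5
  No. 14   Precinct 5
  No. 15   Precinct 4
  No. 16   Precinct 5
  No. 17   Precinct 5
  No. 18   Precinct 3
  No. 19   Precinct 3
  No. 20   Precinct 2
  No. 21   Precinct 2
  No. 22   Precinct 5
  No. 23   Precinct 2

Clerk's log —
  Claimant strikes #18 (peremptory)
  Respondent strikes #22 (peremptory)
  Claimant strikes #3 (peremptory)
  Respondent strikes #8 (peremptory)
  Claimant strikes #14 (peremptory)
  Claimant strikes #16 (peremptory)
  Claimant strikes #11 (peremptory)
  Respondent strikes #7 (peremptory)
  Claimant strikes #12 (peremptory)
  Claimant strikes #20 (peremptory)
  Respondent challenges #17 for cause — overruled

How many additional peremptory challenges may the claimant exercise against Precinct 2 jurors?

1

Claimant peremptories so far: #18, #3, #14, #16, #11, #12, #20 — 7 of 8 used, 1 left overall.
Against Precinct 2: #3, #11, #12, #20 — 4 used; per-precinct cap 7 leaves 3.
Binding limit: min(1, 3) = 1.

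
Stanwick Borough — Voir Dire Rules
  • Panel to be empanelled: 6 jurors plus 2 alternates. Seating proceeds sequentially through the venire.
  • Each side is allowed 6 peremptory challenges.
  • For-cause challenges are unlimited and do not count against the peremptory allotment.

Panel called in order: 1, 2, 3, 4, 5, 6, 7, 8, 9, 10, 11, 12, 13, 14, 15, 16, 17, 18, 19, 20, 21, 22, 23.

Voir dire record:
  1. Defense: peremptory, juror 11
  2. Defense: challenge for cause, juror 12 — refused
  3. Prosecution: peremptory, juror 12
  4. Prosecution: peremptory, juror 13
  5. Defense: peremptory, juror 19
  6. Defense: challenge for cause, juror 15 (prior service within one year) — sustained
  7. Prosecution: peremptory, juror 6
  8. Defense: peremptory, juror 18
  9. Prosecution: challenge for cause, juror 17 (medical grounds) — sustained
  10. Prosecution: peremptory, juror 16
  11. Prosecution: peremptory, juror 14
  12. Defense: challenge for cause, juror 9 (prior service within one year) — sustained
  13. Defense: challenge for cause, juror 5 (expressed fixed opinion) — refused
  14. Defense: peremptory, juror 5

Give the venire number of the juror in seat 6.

Removed: #5, #6, #9, #11, #12, #13, #14, #15, #16, #17, #18, #19.
Seating in order: seats 1–6 → #1, #2, #3, #4, #7, #8; alternates → #10, #20.
So seat 6 is #8.

8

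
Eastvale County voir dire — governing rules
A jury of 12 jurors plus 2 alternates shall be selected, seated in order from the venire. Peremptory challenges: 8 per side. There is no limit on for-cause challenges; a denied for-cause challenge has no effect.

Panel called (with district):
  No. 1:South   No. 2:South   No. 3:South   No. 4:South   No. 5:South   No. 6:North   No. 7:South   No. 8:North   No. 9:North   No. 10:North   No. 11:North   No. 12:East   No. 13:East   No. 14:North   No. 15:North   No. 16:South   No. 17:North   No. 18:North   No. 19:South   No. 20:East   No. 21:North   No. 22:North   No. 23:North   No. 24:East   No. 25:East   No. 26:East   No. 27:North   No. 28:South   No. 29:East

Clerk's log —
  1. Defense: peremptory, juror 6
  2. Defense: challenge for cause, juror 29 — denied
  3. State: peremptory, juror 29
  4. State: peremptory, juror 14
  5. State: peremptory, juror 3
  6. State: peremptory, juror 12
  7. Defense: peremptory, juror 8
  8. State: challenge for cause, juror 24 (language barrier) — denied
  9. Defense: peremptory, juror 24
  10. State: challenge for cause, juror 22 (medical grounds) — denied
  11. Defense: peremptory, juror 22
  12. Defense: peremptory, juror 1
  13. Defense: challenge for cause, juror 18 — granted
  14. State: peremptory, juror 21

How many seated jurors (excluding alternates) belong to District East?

Removed: #1, #3, #6, #8, #12, #14, #18, #21, #22, #24, #29.
Seated jurors 1–12: #2, #4, #5, #7, #9, #10, #11, #13, #15, #16, #17, #19 (alternates #20, #23 not counted).
Of those, in District East: #13 → 1.

1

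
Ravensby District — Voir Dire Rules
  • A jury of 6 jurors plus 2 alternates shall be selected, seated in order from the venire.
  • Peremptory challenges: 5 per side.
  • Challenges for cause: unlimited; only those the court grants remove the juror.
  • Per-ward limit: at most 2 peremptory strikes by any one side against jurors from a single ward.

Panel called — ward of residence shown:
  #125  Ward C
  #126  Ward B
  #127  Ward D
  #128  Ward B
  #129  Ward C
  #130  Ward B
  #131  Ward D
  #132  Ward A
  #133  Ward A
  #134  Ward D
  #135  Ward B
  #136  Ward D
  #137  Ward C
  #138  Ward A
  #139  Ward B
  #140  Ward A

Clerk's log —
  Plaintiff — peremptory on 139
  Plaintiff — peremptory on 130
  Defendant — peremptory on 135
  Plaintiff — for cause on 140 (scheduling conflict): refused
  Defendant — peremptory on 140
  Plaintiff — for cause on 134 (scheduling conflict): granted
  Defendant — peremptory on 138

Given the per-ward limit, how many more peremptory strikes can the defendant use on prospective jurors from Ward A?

0

Defendant peremptories so far: #135, #140, #138 — 3 of 5 used, 2 left overall.
Against Ward A: #140, #138 — 2 used; per-ward cap 2 leaves 0.
Binding limit: min(2, 0) = 0.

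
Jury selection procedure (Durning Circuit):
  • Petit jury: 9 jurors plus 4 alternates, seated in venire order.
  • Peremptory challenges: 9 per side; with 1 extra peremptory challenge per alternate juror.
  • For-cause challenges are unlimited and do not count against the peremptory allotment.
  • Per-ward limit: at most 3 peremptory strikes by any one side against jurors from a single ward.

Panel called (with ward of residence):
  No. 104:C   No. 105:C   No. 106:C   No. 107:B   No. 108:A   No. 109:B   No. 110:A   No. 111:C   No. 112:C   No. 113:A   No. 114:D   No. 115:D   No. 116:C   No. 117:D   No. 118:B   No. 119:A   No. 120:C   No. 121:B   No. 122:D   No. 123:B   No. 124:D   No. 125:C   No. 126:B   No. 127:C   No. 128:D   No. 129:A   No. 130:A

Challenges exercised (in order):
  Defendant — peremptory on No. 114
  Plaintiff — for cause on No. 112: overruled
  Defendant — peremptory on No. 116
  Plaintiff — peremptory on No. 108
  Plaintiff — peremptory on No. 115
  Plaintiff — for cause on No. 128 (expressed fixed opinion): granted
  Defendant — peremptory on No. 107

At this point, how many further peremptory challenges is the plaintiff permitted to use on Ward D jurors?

2

Plaintiff peremptories so far: #108, #115 — 2 of 13 used, 11 left overall.
Against Ward D: #115 — 1 used; per-ward cap 3 leaves 2.
Binding limit: min(11, 2) = 2.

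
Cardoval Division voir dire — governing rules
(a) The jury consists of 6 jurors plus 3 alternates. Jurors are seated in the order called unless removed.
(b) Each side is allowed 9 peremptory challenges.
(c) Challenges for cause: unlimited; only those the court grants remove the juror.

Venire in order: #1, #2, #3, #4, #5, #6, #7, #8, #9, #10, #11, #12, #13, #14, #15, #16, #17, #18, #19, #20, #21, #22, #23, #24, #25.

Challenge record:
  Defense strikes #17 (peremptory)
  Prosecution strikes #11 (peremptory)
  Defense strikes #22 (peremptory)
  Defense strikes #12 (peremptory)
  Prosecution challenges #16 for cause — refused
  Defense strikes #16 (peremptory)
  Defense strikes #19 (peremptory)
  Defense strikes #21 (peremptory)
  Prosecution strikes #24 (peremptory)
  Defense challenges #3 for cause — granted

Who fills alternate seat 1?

8

Removed: #3, #11, #12, #16, #17, #19, #21, #22, #24.
Seating in order: seats 1–6 → #1, #2, #4, #5, #6, #7; alternates → #8, #9, #10.
So alternate 1 is #8.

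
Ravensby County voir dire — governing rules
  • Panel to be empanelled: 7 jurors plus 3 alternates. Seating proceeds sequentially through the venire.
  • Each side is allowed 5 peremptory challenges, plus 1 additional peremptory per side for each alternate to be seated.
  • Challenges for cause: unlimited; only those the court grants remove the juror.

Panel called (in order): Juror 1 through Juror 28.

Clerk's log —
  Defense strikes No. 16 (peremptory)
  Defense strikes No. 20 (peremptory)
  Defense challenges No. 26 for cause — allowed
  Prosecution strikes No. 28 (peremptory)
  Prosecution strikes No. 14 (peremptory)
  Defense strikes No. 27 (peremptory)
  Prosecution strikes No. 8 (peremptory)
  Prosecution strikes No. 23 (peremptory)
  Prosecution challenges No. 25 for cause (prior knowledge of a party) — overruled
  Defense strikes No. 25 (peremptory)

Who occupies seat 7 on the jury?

7

Removed: #8, #14, #16, #20, #23, #25, #26, #27, #28.
Filling seats in venire order through position 7: #1, #2, #3, #4, #5, #6, #7.
So seat 7 is #7.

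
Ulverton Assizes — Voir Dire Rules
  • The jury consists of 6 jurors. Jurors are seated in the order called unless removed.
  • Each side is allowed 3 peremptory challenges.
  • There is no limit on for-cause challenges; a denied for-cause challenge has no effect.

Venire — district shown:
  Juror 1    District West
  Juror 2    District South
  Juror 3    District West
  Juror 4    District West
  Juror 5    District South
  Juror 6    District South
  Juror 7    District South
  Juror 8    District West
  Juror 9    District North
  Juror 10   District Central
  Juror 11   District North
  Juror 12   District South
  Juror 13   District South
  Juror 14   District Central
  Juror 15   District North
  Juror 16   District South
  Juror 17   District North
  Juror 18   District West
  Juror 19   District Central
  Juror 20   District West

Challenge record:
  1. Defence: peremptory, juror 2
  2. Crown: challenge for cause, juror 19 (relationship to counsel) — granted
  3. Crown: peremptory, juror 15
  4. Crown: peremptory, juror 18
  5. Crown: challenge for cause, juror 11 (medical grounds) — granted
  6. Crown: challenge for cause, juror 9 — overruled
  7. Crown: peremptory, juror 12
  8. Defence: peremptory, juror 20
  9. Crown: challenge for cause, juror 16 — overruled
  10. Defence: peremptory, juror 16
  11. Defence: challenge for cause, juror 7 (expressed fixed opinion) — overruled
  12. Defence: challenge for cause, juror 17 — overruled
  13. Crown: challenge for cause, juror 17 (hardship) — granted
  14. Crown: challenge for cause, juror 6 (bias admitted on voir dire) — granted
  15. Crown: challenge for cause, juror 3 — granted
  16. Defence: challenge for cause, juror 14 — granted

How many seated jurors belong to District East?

Removed: #2, #3, #6, #11, #12, #14, #15, #16, #17, #18, #19, #20.
Seated jurors 1–6: #1, #4, #5, #7, #8, #9.
None of those are in District East → 0.

0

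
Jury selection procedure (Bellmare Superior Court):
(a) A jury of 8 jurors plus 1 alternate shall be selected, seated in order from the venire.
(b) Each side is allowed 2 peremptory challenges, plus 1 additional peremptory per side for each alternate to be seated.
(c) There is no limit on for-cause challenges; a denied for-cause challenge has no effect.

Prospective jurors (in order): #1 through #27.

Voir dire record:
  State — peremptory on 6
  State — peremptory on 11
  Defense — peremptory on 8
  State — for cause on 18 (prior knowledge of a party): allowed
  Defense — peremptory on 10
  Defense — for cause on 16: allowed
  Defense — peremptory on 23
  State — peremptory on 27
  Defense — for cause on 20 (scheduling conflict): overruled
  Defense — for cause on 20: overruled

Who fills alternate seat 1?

Removed: #6, #8, #10, #11, #16, #18, #23, #27. (#20 stays — for-cause denied.)
Seating in order: seats 1–8 → #1, #2, #3, #4, #5, #7, #9, #12; alternates → #13.
So alternate 1 is #13.

13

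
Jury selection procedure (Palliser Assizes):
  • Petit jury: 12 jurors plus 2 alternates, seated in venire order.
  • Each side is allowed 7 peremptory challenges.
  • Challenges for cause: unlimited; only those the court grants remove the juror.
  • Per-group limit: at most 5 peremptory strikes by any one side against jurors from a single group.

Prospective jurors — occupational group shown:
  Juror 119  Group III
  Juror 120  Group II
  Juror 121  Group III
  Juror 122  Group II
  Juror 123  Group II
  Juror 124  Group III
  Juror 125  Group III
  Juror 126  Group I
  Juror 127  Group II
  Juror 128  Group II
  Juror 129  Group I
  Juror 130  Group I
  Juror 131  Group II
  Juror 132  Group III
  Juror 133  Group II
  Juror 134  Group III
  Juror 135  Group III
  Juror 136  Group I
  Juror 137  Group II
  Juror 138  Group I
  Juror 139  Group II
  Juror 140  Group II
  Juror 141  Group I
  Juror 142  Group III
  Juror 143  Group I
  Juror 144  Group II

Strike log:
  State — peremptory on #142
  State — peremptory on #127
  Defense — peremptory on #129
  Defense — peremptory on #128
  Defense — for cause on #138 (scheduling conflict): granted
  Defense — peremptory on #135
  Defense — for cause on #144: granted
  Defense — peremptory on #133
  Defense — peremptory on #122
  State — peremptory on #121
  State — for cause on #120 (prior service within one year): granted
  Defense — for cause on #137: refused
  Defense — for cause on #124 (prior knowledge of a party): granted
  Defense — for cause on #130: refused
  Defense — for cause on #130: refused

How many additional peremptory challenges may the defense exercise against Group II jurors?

Defense peremptories so far: #129, #128, #135, #133, #122 — 5 of 7 used, 2 left overall.
Against Group II: #128, #133, #122 — 3 used; per-group cap 5 leaves 2.
Binding limit: min(2, 2) = 2.

2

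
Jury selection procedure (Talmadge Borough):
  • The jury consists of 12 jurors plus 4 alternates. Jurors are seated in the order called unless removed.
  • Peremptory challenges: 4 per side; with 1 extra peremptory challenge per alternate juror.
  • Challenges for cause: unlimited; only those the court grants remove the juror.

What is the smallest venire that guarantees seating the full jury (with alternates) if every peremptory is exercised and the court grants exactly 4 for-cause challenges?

36

Seats to fill: 12 + 4 alternates = 16.
Peremptories: 4 + 1×4 = 8 per side × 2 sides = 16.
For-cause removals: 4.
Minimum venire: 16 + 16 + 4 = 36.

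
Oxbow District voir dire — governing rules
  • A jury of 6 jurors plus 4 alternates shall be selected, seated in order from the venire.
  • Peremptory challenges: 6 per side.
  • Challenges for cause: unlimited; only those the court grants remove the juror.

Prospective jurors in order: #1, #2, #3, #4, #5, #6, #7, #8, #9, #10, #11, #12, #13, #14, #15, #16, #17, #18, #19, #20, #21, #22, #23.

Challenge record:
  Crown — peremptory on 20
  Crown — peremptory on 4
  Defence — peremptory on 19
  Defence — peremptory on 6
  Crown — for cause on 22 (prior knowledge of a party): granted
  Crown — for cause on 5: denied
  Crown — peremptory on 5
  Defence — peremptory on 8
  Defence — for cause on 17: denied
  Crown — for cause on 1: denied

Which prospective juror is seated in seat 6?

Removed: #4, #5, #6, #8, #19, #20, #22. (#1, #17 stay — for-cause denied.)
Seating in order: seats 1–6 → #1, #2, #3, #7, #9, #10; alternates → #11, #12, #13, #14.
So seat 6 is #10.

10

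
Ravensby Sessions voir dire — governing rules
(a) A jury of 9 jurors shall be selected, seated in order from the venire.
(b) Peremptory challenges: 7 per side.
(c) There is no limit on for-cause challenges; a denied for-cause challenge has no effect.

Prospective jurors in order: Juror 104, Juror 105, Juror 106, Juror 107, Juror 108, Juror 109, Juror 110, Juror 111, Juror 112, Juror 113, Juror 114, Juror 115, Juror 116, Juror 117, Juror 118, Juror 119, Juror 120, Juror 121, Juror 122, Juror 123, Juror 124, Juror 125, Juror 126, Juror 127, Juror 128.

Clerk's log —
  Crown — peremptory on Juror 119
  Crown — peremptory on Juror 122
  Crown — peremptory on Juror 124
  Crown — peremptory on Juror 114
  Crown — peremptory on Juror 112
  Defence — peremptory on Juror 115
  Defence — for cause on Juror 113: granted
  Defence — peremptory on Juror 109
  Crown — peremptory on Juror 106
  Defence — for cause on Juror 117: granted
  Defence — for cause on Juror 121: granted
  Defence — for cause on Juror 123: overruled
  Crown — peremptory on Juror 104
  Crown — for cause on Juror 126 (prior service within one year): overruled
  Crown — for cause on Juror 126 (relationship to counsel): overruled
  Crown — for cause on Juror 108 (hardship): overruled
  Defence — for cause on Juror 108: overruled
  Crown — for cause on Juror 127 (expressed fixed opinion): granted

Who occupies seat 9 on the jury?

123

Removed: #104, #106, #109, #112, #113, #114, #115, #117, #119, #121, #122, #124, #127. (#108, #123, #126 stay — for-cause denied.)
Filling seats in venire order through position 9: #105, #107, #108, #110, #111, #116, #118, #120, #123.
So seat 9 is #123.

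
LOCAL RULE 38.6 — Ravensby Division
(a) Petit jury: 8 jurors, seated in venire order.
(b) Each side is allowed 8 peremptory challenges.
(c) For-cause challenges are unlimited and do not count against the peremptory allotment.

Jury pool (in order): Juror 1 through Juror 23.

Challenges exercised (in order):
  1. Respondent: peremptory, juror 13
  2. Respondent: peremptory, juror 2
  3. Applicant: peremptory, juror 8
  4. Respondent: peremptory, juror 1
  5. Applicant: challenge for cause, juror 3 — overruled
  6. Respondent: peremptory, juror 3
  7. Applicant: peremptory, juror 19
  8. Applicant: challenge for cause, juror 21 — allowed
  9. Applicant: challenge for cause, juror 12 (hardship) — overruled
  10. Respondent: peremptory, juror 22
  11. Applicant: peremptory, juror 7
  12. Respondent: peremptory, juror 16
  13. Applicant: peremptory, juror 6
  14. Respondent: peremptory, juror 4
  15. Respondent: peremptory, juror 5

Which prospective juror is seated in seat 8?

Removed: #1, #2, #3, #4, #5, #6, #7, #8, #13, #16, #19, #21, #22. (#12 stays — for-cause denied.)
Filling seats in venire order through position 8: #9, #10, #11, #12, #14, #15, #17, #18.
So seat 8 is #18.

18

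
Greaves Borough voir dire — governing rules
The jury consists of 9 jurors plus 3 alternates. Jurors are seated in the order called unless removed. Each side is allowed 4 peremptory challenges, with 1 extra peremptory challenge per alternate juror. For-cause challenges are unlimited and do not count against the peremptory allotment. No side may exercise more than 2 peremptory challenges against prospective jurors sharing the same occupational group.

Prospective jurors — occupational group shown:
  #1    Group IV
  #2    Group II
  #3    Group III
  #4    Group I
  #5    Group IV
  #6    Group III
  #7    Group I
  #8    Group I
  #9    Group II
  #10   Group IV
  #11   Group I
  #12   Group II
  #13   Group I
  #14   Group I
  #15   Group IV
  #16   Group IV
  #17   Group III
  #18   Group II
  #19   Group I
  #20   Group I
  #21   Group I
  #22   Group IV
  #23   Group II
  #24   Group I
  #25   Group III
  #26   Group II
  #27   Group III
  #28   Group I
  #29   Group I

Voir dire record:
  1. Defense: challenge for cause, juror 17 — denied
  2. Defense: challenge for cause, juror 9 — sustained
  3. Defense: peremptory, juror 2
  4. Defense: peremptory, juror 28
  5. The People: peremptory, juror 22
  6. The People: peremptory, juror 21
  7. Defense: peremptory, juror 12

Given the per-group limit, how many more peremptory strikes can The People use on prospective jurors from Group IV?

1

The People peremptories so far: #22, #21 — 2 of 7 used, 5 left overall.
Against Group IV: #22 — 1 used; per-group cap 2 leaves 1.
Binding limit: min(5, 1) = 1.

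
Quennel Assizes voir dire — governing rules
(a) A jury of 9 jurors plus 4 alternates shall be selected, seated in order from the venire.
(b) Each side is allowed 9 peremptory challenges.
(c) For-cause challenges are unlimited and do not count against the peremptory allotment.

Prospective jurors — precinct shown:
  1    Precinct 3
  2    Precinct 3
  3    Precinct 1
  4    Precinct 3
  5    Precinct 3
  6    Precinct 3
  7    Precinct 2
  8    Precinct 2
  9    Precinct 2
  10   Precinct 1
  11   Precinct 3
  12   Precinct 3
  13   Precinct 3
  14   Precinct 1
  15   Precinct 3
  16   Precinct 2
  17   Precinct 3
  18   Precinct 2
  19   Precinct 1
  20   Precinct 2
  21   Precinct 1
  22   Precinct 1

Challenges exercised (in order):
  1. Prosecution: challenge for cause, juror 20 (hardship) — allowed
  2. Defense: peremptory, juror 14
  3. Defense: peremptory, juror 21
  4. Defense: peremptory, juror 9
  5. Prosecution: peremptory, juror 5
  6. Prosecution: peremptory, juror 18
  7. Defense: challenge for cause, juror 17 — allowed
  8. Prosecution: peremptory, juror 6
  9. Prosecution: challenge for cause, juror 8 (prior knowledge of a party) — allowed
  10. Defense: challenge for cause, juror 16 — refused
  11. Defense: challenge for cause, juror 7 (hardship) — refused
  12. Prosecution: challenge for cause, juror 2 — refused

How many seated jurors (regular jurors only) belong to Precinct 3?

Removed: #5, #6, #8, #9, #14, #17, #18, #20, #21.
Seated jurors 1–9: #1, #2, #3, #4, #7, #10, #11, #12, #13 (alternates #15, #16, #19, #22 not counted).
Of those, in Precinct 3: #1, #2, #4, #11, #12, #13 → 6.

6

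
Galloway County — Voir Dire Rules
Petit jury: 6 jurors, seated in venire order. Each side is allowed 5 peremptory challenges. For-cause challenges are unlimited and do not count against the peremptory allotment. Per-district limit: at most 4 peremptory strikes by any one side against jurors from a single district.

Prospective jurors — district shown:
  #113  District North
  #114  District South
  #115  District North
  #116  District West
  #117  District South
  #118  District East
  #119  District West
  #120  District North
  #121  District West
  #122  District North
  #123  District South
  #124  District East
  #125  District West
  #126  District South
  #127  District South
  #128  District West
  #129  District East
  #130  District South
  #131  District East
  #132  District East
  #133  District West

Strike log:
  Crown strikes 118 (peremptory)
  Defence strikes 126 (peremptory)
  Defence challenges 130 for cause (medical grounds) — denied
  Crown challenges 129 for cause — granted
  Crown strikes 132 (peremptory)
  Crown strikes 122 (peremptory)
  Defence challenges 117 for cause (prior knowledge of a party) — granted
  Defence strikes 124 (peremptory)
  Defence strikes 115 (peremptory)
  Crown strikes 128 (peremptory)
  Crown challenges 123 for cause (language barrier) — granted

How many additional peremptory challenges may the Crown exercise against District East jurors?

1

Crown peremptories so far: #118, #132, #122, #128 — 4 of 5 used, 1 left overall.
Against District East: #118, #132 — 2 used; per-district cap 4 leaves 2.
Binding limit: min(1, 2) = 1.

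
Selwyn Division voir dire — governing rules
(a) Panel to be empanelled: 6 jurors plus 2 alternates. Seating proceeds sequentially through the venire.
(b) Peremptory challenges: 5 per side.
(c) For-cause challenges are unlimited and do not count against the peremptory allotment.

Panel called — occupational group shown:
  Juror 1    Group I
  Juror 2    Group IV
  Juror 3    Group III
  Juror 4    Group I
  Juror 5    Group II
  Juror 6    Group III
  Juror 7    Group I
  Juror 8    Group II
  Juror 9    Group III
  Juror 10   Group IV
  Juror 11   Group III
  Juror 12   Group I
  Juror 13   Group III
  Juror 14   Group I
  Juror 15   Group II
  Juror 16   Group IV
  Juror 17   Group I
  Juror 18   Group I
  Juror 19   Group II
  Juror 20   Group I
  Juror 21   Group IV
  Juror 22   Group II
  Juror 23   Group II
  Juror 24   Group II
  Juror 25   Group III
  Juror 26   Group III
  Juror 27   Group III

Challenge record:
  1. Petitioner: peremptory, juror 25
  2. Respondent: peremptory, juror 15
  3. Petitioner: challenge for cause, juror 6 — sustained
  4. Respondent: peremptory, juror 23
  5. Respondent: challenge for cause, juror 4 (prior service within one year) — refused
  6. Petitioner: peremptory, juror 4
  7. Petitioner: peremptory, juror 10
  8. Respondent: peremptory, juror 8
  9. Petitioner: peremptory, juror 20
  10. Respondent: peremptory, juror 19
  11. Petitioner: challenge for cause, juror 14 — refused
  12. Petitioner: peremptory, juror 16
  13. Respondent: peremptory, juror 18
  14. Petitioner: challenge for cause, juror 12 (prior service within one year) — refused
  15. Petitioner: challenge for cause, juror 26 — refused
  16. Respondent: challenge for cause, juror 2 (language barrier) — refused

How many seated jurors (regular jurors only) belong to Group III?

2

Removed: #4, #6, #8, #10, #15, #16, #18, #19, #20, #23, #25.
Seated jurors 1–6: #1, #2, #3, #5, #7, #9 (alternates #11, #12 not counted).
Of those, in Group III: #3, #9 → 2.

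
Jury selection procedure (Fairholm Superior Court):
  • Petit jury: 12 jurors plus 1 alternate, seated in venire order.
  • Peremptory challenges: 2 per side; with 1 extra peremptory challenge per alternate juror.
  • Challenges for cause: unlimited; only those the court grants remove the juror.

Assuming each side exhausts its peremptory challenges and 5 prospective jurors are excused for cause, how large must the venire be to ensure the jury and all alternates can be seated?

24

Seats to fill: 12 + 1 alternates = 13.
Peremptories: 2 + 1×1 = 3 per side × 2 sides = 6.
For-cause removals: 5.
Minimum venire: 13 + 6 + 5 = 24.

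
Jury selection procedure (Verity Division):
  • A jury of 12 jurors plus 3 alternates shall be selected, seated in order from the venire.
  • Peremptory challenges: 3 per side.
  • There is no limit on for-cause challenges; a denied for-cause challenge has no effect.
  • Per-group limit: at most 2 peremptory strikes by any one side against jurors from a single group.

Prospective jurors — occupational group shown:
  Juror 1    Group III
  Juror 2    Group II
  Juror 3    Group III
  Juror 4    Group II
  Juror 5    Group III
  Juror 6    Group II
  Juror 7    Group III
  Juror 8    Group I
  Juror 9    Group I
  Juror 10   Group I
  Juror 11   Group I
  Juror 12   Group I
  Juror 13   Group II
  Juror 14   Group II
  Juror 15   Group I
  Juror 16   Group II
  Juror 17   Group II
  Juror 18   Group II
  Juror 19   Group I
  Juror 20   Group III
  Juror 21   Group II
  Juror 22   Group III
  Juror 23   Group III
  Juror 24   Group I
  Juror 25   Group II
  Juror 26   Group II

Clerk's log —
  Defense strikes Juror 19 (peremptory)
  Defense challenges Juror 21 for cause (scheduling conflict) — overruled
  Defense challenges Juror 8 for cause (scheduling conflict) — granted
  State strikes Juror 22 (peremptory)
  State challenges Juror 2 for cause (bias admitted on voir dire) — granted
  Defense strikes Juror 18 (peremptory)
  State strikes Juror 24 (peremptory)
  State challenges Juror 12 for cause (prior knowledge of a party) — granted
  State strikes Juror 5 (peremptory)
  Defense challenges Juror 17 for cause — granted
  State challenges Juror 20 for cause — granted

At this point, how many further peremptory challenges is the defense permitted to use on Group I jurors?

1

Defense peremptories so far: #19, #18 — 2 of 3 used, 1 left overall.
Against Group I: #19 — 1 used; per-group cap 2 leaves 1.
Binding limit: min(1, 1) = 1.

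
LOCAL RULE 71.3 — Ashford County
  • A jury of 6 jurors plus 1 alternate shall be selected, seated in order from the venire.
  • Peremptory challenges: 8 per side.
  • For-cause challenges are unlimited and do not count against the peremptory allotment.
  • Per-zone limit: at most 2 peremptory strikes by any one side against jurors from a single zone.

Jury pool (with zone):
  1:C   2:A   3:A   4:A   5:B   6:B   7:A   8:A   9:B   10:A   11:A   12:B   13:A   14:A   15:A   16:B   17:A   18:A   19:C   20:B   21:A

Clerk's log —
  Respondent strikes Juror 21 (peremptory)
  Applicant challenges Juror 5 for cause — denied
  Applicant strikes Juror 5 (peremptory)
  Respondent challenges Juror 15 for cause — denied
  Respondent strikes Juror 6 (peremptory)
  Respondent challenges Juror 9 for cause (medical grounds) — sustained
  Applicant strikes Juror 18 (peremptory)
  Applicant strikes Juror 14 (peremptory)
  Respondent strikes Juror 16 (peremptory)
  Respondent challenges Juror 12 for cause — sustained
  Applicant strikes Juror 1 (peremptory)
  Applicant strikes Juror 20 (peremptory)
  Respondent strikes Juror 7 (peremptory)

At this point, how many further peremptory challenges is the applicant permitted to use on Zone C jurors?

Applicant peremptories so far: #5, #18, #14, #1, #20 — 5 of 8 used, 3 left overall.
Against Zone C: #1 — 1 used; per-zone cap 2 leaves 1.
Binding limit: min(3, 1) = 1.

1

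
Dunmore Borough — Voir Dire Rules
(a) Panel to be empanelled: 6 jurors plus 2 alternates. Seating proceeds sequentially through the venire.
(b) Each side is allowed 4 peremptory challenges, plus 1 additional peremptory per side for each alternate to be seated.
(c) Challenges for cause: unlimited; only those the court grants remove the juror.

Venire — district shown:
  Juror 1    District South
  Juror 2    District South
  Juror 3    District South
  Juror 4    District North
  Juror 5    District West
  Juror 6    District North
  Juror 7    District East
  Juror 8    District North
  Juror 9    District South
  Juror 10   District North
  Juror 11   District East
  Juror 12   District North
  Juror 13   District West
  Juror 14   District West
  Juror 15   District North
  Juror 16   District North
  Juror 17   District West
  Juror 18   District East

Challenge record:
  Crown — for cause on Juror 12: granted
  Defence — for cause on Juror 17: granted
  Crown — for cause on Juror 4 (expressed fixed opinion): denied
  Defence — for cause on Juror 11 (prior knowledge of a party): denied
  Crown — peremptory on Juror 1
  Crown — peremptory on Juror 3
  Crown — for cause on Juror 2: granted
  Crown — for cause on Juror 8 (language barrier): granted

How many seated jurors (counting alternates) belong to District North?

Removed: #1, #2, #3, #8, #12, #17.
Seated (8 incl. alternates): #4, #5, #6, #7, #9, #10, #11, #13.
Of those, in District North: #4, #6, #10 → 3.

3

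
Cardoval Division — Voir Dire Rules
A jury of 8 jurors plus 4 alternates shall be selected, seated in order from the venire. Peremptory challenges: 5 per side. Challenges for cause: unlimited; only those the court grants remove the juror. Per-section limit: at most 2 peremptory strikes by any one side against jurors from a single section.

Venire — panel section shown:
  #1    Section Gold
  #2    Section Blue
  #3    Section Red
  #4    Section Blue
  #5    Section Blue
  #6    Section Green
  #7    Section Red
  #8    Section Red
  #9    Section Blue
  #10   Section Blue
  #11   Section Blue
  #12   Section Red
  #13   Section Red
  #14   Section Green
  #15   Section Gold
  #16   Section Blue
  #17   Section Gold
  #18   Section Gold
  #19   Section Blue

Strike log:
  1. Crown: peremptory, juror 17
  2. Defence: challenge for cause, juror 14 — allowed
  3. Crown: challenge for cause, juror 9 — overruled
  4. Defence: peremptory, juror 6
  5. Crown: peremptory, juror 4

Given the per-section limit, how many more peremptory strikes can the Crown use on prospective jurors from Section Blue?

1

Crown peremptories so far: #17, #4 — 2 of 5 used, 3 left overall.
Against Section Blue: #4 — 1 used; per-section cap 2 leaves 1.
Binding limit: min(3, 1) = 1.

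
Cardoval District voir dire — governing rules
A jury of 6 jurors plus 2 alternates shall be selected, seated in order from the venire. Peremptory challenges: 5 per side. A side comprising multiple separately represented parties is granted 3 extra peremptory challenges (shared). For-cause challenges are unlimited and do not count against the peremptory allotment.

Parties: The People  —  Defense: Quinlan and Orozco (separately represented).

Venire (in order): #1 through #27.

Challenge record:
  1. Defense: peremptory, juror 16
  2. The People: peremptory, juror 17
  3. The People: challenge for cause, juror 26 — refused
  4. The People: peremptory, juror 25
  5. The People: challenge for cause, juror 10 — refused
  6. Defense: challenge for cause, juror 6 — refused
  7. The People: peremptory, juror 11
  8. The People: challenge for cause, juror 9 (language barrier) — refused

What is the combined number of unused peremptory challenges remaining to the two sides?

The People allotment: 5. Defense allotment: 5 base + 3 multi-party = 8.
The People peremptories used: #17, #25, #11 — 3 (for-cause on #26, #10, #9 don't count).
Defense peremptories used: #16 — 1 (the for-cause on #6 doesn't count).
Remaining: (5 − 3) + (8 − 1) = 9.

9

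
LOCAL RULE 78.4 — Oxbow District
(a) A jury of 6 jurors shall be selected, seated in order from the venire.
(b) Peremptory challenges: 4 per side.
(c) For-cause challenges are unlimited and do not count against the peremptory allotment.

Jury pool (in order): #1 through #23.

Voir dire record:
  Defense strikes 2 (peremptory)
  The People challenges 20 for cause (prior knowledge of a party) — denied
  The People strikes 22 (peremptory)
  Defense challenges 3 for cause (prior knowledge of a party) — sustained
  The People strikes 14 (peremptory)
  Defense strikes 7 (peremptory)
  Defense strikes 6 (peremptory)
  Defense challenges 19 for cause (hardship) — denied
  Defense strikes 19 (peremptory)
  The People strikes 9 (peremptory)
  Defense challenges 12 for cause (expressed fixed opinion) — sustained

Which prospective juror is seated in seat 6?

11

Removed: #2, #3, #6, #7, #9, #12, #14, #19, #22. (#20 stays — for-cause denied.)
Filling seats in venire order through position 6: #1, #4, #5, #8, #10, #11.
So seat 6 is #11.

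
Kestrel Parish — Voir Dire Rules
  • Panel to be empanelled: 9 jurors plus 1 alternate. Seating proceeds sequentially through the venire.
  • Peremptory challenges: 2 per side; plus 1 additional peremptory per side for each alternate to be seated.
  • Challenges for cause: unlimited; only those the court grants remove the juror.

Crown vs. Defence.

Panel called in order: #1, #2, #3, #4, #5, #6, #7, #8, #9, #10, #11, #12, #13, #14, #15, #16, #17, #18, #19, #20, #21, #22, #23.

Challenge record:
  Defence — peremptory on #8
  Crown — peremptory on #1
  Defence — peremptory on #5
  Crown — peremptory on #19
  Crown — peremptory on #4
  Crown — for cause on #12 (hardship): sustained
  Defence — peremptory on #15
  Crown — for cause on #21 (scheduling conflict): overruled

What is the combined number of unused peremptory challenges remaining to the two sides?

Crown allotment: 2 base + 1 × 1 alternate = 3. Defence allotment: 2 base + 1 × 1 alternate = 3.
Crown peremptories used: #1, #19, #4 — 3 (for-cause on #12, #21 don't count).
Defence peremptories used: #8, #5, #15 — 3.
Remaining: (3 − 3) + (3 − 3) = 0.

0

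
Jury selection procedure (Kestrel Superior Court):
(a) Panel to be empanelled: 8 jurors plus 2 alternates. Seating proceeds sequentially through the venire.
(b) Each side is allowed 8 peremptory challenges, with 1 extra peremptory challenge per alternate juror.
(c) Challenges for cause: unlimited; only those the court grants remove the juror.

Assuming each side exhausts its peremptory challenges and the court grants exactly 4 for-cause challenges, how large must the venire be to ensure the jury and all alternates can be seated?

Seats to fill: 8 + 2 alternates = 10.
Peremptories: 8 + 1×2 = 10 per side × 2 sides = 20.
For-cause removals: 4.
Minimum venire: 10 + 20 + 4 = 34.

34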